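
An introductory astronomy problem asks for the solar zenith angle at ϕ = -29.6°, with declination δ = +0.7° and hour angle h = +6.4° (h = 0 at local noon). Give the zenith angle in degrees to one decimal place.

θ_z = 30.9°

cos θ_z = sin ϕ sin δ + cos ϕ cos δ cos h = -0.006034 + 0.864012 = 0.857978.
θ_z = arccos(0.857978) = 30.9°.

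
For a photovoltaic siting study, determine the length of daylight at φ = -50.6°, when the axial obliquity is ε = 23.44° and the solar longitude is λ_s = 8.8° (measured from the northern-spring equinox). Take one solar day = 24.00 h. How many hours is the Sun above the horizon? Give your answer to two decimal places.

11.43 h

Solar declination: sin δ = sin ε · sin λ_s = sin 23.44° × sin 8.8° = 0.06086, so δ = +3.489°.
cos H₀ = −tan φ · tan δ = −tan(-50.6°) × tan(+3.489°) = 0.0742, so H₀ = 1.4965 rad = 85.74°.
Daylight = 2H₀/(2π) × 24.00 h = (1.4965/π) × 24.00 = 11.43 h.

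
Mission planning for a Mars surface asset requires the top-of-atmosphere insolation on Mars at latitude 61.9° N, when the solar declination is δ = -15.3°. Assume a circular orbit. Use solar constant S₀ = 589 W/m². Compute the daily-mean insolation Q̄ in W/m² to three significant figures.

Q̄ ≈ 28.1 W/m²

cos H₀ = −tan(+61.9°) tan(-15.300°) = 0.5123, H₀ = 1.0329 rad.
Bracket: H₀ sin φ sin δ + cos φ cos δ sin H₀ = 1.0329×0.88213×-0.26387 + 0.47101×0.96456×0.85878 = -0.240426 + 0.390159 = 0.149733.
Q̄ = (S₀/π) × [bracket] = (589/π) × 0.149733 = 28.07 W/m².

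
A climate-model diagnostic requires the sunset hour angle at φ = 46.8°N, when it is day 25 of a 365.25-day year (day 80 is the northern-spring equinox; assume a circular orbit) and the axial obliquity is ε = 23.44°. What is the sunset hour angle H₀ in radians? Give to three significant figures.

H₀ = 1.20 rad

Solar longitude: λ_s = 360° × (25 − 80)/365.25 = -54.209°, i.e. -54.209° + 360° = 305.791°.
sin δ = sin 23.44° × sin 305.791° = -0.32267, so δ = -18.824°.
cos H₀ = −tan φ · tan δ = −tan(+46.8°) × tan(-18.824°) = 0.3630, so H₀ = 1.1993 rad = 68.71°.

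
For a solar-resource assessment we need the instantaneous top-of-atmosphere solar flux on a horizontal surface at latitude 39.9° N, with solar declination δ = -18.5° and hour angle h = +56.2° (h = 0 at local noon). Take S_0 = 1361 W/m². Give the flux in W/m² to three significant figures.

274 W/m²

cos θ_z = sin ϕ sin δ + cos ϕ cos δ cos h = -0.203535 + 0.404717 = 0.201182.
Flux = S_0 · cos θ_z = 1361 × 0.201182 = 273.8 W/m².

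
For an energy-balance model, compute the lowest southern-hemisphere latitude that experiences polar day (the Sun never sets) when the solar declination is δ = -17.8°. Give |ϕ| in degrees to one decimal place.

Polar day requires cos h₀ = −tan ϕ tan δ ≤ −1, i.e. tan ϕ tan δ ≥ 1.
The boundary is |tan ϕ| · |tan δ| = 1, so |ϕ| = 90° − |δ| = 90° − 17.8° = 72.2° in the southern hemisphere.

|ϕ| = 72.2°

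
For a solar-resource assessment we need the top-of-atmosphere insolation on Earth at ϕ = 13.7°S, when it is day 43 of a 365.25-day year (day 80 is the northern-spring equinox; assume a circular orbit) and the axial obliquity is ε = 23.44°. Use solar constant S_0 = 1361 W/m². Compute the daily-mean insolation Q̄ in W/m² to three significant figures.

Solar longitude: L_s = 360° × (43 − 80)/365.25 = -36.468°, i.e. -36.468° + 360° = 323.532°.
sin δ = sin 23.44° × sin 323.532° = -0.23644, so δ = -13.676°.
cos h₀ = −tan(-13.7°) tan(-13.676°) = -0.0593, h₀ = 1.6301 rad.
Bracket: h₀ sin ϕ sin δ + cos ϕ cos δ sin h₀ = 1.6301×-0.23684×-0.23644 + 0.97155×0.97165×0.99824 = 0.091283 + 0.942345 = 1.033628.
Q̄ = (S_0/π) × [bracket] = (1361/π) × 1.033628 = 447.8 W/m².

Q̄ ≈ 448 W/m²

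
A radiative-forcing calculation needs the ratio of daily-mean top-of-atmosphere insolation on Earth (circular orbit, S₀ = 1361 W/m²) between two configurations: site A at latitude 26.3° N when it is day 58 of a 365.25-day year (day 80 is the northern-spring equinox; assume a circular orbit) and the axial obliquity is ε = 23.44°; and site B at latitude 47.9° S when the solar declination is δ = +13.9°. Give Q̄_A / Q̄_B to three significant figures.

Q̄_A / Q̄_B ≈ 1.99

— Configuration A (φ=+26.3°):
Solar longitude: λ_s = 360° × (58 − 80)/365.25 = -21.684°, i.e. -21.684° + 360° = 338.316°.
sin δ = sin 23.44° × sin 338.316° = -0.14698, so δ = -8.452°.
cos H₀ = −tan(+26.3°) tan(-8.452°) = 0.0734, H₀ = 1.4973 rad.
Bracket: H₀ sin φ sin δ + cos φ cos δ sin H₀ = 1.4973×0.44307×-0.14698 + 0.89649×0.98914×0.99730 = -0.097508 + 0.884360 = 0.786852.
Q̄ = (S₀/π) × [bracket] = (1361/π) × 0.786852 = 340.88 W/m².
— Configuration B (φ=-47.9°):
cos H₀ = −tan(-47.9°) tan(+13.900°) = 0.2739, H₀ = 1.2934 rad.
Bracket: H₀ sin φ sin δ + cos φ cos δ sin H₀ = 1.2934×-0.74198×0.24023 + 0.67043×0.97072×0.96176 = -0.230543 + 0.625913 = 0.395370.
Q̄ = (S₀/π) × [bracket] = (1361/π) × 0.395370 = 171.28 W/m².
Ratio Q̄_A / Q̄_B = 340.88 / 171.28 = 1.990.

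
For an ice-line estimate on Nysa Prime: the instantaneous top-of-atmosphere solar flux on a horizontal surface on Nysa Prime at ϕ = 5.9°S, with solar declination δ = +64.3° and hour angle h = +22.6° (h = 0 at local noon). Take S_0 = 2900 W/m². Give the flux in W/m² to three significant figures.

cos θ_z = sin ϕ sin δ + cos ϕ cos δ cos h = -0.092624 + 0.398238 = 0.305614.
Flux = S_0 · cos θ_z = 2900 × 0.305614 = 886.3 W/m².

886 W/m²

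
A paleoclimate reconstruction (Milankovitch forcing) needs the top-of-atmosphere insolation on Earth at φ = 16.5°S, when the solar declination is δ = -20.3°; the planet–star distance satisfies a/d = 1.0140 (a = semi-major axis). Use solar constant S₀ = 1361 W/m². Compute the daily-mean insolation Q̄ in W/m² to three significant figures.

cos H₀ = −tan(-16.5°) tan(-20.300°) = -0.1096, H₀ = 1.6806 rad.
Bracket: H₀ sin φ sin δ + cos φ cos δ sin H₀ = 1.6806×-0.28402×-0.34694 + 0.95882×0.93789×0.99398 = 0.165603 + 0.893854 = 1.059457.
Inverse-square distance factor (a/d)² = 1.0140² = 1.028196.
Q̄ = (S₀/π) × 1.028196 × [bracket] = (1361/π) × 1.028196 × 1.059457 = 471.9 W/m².

Q̄ ≈ 472 W/m²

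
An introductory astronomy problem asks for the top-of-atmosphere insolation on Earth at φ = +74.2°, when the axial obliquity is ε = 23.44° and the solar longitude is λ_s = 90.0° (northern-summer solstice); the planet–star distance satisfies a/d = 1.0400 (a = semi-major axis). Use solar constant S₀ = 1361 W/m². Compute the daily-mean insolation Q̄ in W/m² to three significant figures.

Q̄ ≈ 563 W/m²

Solar declination: sin δ = sin ε · sin λ_s = sin 23.44° × sin 90.0° = 0.39779, so δ = +23.440°.
cos H₀ = −tan(+74.2°) tan(+23.440°) = -1.5322 ≤ −1 ⇒ polar day, H₀ = π.
Bracket: H₀ sin φ sin δ + cos φ cos δ sin H₀ = 3.1416×0.96222×0.39779 + 0.27228×0.91748×0.00000 = 1.202484 + 0.000000 = 1.202484.
Inverse-square distance factor (a/d)² = 1.0400² = 1.081600.
Q̄ = (S₀/π) × 1.081600 × [bracket] = (1361/π) × 1.081600 × 1.202484 = 563.4 W/m².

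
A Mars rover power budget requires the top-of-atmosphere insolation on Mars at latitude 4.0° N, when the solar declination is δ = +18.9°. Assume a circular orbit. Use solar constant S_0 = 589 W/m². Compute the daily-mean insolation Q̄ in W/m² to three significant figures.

cos h₀ = −tan(+4.0°) tan(+18.900°) = -0.0239, h₀ = 1.5947 rad.
Bracket: h₀ sin ϕ sin δ + cos ϕ cos δ sin h₀ = 1.5947×0.06976×0.32392 + 0.99756×0.94609×0.99971 = 0.036035 + 0.943508 = 0.979543.
Q̄ = (S_0/π) × [bracket] = (589/π) × 0.979543 = 183.6 W/m².

Q̄ ≈ 184 W/m²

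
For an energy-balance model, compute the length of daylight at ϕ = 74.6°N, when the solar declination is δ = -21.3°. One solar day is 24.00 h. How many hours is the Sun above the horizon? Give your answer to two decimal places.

0.00 h

cos h₀ = −tan ϕ · tan δ = 1.4155 ≥ 1, so the Sun never rises (polar night) and h₀ = 0.
Daylight = 2h₀/(2π) × 24.00 h = (0.0000/π) × 24.00 = 0.00 h.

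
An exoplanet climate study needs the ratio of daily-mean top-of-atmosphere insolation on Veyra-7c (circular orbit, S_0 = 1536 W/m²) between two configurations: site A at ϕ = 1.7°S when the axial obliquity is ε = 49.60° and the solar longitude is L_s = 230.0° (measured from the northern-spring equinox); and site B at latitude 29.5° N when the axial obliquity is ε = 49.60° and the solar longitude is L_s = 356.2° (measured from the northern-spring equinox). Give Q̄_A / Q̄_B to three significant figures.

— Configuration A (ϕ=-1.7°):
Solar declination: sin δ = sin ε · sin L_s = sin 49.60° × sin 230.0° = -0.58337, so δ = -35.688°.
cos h₀ = −tan(-1.7°) tan(-35.688°) = -0.0213, h₀ = 1.5921 rad.
Bracket: h₀ sin ϕ sin δ + cos ϕ cos δ sin h₀ = 1.5921×-0.02967×-0.58337 + 0.99956×0.81220×0.99977 = 0.027557 + 0.811656 = 0.839213.
Q̄ = (S_0/π) × [bracket] = (1536/π) × 0.839213 = 410.31 W/m².
— Configuration B (ϕ=+29.5°):
Solar declination: sin δ = sin ε · sin L_s = sin 49.60° × sin 356.2° = -0.05047, so δ = -2.893°.
cos h₀ = −tan(+29.5°) tan(-2.893°) = 0.0286, h₀ = 1.5422 rad.
Bracket: h₀ sin ϕ sin δ + cos ϕ cos δ sin h₀ = 1.5422×0.49242×-0.05047 + 0.87036×0.99873×0.99959 = -0.038327 + 0.868898 = 0.830571.
Q̄ = (S_0/π) × [bracket] = (1536/π) × 0.830571 = 406.09 W/m².
Ratio Q̄_A / Q̄_B = 410.31 / 406.09 = 1.010.

Q̄_A / Q̄_B ≈ 1.01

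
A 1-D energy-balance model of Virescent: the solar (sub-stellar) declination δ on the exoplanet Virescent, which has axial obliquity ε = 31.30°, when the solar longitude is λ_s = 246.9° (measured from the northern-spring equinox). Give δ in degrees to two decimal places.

δ = -28.55°

sin δ = sin ε · sin λ_s = sin 31.30° × sin 246.9° = -0.477865.
δ = arcsin(-0.477865) = -28.55°.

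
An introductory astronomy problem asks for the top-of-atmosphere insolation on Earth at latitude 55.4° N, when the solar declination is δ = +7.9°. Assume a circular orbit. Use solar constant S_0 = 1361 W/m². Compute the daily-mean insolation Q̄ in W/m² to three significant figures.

cos h₀ = −tan(+55.4°) tan(+7.900°) = -0.2011, h₀ = 1.7733 rad.
Bracket: h₀ sin ϕ sin δ + cos ϕ cos δ sin h₀ = 1.7733×0.82314×0.13744 + 0.56784×0.99051×0.97956 = 0.200618 + 0.550955 = 0.751573.
Q̄ = (S_0/π) × [bracket] = (1361/π) × 0.751573 = 325.6 W/m².

Q̄ ≈ 326 W/m²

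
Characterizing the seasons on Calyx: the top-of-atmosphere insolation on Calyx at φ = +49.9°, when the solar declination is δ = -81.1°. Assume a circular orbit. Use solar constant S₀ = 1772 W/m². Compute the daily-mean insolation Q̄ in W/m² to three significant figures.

cos H₀ = −tan(+49.9°) tan(-81.100°) = 7.5835 ≥ 1 ⇒ polar night, H₀ = 0 and Q̄ = 0.

Q̄ ≈ 0.00 W/m²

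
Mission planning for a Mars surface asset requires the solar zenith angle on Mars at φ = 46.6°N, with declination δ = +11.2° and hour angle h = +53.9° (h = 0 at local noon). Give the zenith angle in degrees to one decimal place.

cos θ_z = sin φ sin δ + cos φ cos δ cos h = 0.141126 + 0.397120 = 0.538246.
θ_z = arccos(0.538246) = 57.4°.

θ_z = 57.4°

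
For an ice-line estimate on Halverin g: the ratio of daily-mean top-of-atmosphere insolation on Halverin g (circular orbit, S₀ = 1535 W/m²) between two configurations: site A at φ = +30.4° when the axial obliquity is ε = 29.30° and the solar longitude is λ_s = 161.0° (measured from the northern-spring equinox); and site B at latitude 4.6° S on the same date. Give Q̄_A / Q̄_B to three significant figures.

— Configuration A (φ=+30.4°):
Solar declination: sin δ = sin ε · sin λ_s = sin 29.30° × sin 161.0° = 0.15933, so δ = +9.168°.
cos H₀ = −tan(+30.4°) tan(+9.168°) = -0.0947, H₀ = 1.6656 rad.
Bracket: H₀ sin φ sin δ + cos φ cos δ sin H₀ = 1.6656×0.50603×0.15933 + 0.86251×0.98723×0.99551 = 0.134290 + 0.847673 = 0.981963.
Q̄ = (S₀/π) × [bracket] = (1535/π) × 0.981963 = 479.79 W/m².
— Configuration B (φ=-4.6°):
cos H₀ = −tan(-4.6°) tan(+9.168°) = 0.0130, H₀ = 1.5578 rad.
Bracket: H₀ sin φ sin δ + cos φ cos δ sin H₀ = 1.5578×-0.08020×0.15933 + 0.99678×0.98723×0.99992 = -0.019906 + 0.983972 = 0.964066.
Q̄ = (S₀/π) × [bracket] = (1535/π) × 0.964066 = 471.05 W/m².
Ratio Q̄_A / Q̄_B = 479.79 / 471.05 = 1.019.

Q̄_A / Q̄_B ≈ 1.02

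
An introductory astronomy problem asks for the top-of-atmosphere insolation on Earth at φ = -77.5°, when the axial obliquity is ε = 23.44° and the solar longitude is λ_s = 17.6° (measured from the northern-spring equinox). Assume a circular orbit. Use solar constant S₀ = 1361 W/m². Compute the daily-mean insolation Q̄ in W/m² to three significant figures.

Q̄ ≈ 27.5 W/m²

Solar declination: sin δ = sin ε · sin λ_s = sin 23.44° × sin 17.6° = 0.12028, so δ = +6.908°.
cos H₀ = −tan(-77.5°) tan(+6.908°) = 0.5465, H₀ = 0.9926 rad.
Bracket: H₀ sin φ sin δ + cos φ cos δ sin H₀ = 0.9926×-0.97630×0.12028 + 0.21644×0.99274×0.83745 = -0.116560 + 0.179942 = 0.063382.
Q̄ = (S₀/π) × [bracket] = (1361/π) × 0.063382 = 27.46 W/m².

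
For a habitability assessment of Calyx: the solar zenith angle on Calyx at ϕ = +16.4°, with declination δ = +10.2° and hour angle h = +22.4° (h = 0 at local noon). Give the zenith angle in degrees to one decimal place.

θ_z = 22.6°

cos θ_z = sin ϕ sin δ + cos ϕ cos δ cos h = 0.049998 + 0.872913 = 0.922911.
θ_z = arccos(0.922911) = 22.6°.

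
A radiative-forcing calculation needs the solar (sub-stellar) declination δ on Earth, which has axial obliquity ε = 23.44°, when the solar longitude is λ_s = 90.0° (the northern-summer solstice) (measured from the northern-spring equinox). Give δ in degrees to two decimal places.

δ = +23.44°

sin δ = sin ε · sin λ_s = sin 23.44° × sin 90.0° = 0.397789.
δ = arcsin(0.397789) = +23.44°.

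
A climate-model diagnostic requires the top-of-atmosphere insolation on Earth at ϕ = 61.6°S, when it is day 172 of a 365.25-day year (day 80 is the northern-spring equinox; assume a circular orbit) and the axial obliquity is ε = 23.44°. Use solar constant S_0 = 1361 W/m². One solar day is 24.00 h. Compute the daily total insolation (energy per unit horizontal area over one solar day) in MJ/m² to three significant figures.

1.37 MJ/m²

Solar longitude: L_s = 360° × (172 − 80)/365.25 = 90.678°.
sin δ = sin 23.44° × sin 90.678° = 0.39776, so δ = +23.438°.
cos h₀ = −tan(-61.6°) tan(+23.438°) = 0.8018, h₀ = 0.6405 rad.
Bracket: h₀ sin ϕ sin δ + cos ϕ cos δ sin h₀ = 0.6405×-0.87965×0.39776 + 0.47562×0.91749×0.59759 = -0.224104 + 0.260774 = 0.036670.
Q̄ = (S_0/π) × [bracket] = (1361/π) × 0.036670 = 15.886 W/m².
Daily total = Q̄ × 24.00 h × 3600 s/h = 15.886 × 24.00 × 3600 / 10⁶ = 1.373 MJ/m².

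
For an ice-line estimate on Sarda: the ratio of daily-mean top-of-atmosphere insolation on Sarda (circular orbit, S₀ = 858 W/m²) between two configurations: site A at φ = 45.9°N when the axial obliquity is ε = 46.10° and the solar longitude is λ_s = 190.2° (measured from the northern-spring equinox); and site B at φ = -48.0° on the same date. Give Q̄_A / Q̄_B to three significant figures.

Q̄_A / Q̄_B ≈ 0.674

— Configuration A (φ=+45.9°):
Solar declination: sin δ = sin ε · sin λ_s = sin 46.10° × sin 190.2° = -0.12760, so δ = -7.331°.
cos H₀ = −tan(+45.9°) tan(-7.331°) = 0.1328, H₀ = 1.4376 rad.
Bracket: H₀ sin φ sin δ + cos φ cos δ sin H₀ = 1.4376×0.71813×-0.12760 + 0.69591×0.99183×0.99115 = -0.131732 + 0.684116 = 0.552384.
Q̄ = (S₀/π) × [bracket] = (858/π) × 0.552384 = 150.86 W/m².
— Configuration B (φ=-48.0°):
cos H₀ = −tan(-48.0°) tan(-7.331°) = -0.1429, H₀ = 1.7142 rad.
Bracket: H₀ sin φ sin δ + cos φ cos δ sin H₀ = 1.7142×-0.74314×-0.12760 + 0.66913×0.99183×0.98974 = 0.162548 + 0.656854 = 0.819402.
Q̄ = (S₀/π) × [bracket] = (858/π) × 0.819402 = 223.79 W/m².
Ratio Q̄_A / Q̄_B = 150.86 / 223.79 = 0.6741.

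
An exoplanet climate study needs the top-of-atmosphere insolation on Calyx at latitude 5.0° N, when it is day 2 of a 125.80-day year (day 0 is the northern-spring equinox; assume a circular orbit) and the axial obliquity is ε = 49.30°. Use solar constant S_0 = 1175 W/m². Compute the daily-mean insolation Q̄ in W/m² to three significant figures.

Q̄ ≈ 375 W/m²

Solar longitude: L_s = 360° × (2 − 0)/125.80 = 5.723°.
sin δ = sin 49.30° × sin 5.723° = 0.07561, so δ = +4.336°.
cos h₀ = −tan(+5.0°) tan(+4.336°) = -0.0066, h₀ = 1.5774 rad.
Bracket: h₀ sin ϕ sin δ + cos ϕ cos δ sin h₀ = 1.5774×0.08716×0.07561 + 0.99619×0.99714×0.99998 = 0.010395 + 0.993321 = 1.003716.
Q̄ = (S_0/π) × [bracket] = (1175/π) × 1.003716 = 375.4 W/m².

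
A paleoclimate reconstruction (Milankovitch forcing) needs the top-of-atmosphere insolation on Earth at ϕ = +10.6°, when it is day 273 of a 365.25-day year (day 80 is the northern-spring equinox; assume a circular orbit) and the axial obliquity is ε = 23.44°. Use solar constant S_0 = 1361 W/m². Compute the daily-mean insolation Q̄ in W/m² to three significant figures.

Q̄ ≈ 416 W/m²

Solar longitude: L_s = 360° × (273 − 80)/365.25 = 190.226°.
sin δ = sin 23.44° × sin 190.226° = -0.07062, so δ = -4.050°.
cos h₀ = −tan(+10.6°) tan(-4.050°) = 0.0132, h₀ = 1.5575 rad.
Bracket: h₀ sin ϕ sin δ + cos ϕ cos δ sin h₀ = 1.5575×0.18395×-0.07062 + 0.98294×0.99750×0.99991 = -0.020233 + 0.980394 = 0.960161.
Q̄ = (S_0/π) × [bracket] = (1361/π) × 0.960161 = 416.0 W/m².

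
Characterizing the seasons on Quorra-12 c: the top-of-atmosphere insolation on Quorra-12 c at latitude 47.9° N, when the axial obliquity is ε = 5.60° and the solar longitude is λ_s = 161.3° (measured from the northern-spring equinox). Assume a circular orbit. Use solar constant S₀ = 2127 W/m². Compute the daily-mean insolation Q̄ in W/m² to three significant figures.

Q̄ ≈ 479 W/m²

Solar declination: sin δ = sin ε · sin λ_s = sin 5.60° × sin 161.3° = 0.03129, so δ = +1.793°.
cos H₀ = −tan(+47.9°) tan(+1.793°) = -0.0346, H₀ = 1.6054 rad.
Bracket: H₀ sin φ sin δ + cos φ cos δ sin H₀ = 1.6054×0.74198×0.03129 + 0.67043×0.99951×0.99940 = 0.037272 + 0.669699 = 0.706971.
Q̄ = (S₀/π) × [bracket] = (2127/π) × 0.706971 = 478.7 W/m².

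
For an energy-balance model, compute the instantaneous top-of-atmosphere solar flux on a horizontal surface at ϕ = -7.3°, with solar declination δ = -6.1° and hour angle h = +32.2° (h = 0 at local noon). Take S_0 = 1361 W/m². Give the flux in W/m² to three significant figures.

1.15e+03 W/m²

cos θ_z = sin ϕ sin δ + cos ϕ cos δ cos h = 0.013502 + 0.834582 = 0.848084.
Flux = S_0 · cos θ_z = 1361 × 0.848084 = 1154 W/m².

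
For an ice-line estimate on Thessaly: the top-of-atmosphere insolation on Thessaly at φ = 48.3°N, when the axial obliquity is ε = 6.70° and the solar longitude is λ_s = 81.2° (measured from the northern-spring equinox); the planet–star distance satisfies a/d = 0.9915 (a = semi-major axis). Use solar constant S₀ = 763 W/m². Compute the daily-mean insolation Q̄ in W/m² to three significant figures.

Q̄ ≈ 191 W/m²

Solar declination: sin δ = sin ε · sin λ_s = sin 6.70° × sin 81.2° = 0.11530, so δ = +6.621°.
cos H₀ = −tan(+48.3°) tan(+6.621°) = -0.1303, H₀ = 1.7014 rad.
Bracket: H₀ sin φ sin δ + cos φ cos δ sin H₀ = 1.7014×0.74664×0.11530 + 0.66523×0.99333×0.99148 = 0.146469 + 0.655163 = 0.801632.
Inverse-square distance factor (a/d)² = 0.9915² = 0.983072.
Q̄ = (S₀/π) × 0.983072 × [bracket] = (763/π) × 0.983072 × 0.801632 = 191.4 W/m².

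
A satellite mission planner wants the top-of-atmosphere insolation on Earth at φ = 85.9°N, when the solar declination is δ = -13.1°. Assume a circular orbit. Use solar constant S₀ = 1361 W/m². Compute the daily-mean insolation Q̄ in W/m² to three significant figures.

cos H₀ = −tan(+85.9°) tan(-13.100°) = 3.2464 ≥ 1 ⇒ polar night, H₀ = 0 and Q̄ = 0.

Q̄ ≈ 0.00 W/m²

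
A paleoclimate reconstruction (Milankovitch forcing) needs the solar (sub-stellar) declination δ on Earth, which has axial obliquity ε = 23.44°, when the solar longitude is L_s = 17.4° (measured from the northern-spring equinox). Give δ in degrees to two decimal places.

sin δ = sin ε · sin L_s = sin 23.44° × sin 17.4° = 0.118955.
δ = arcsin(0.118955) = +6.83°.

δ = +6.83°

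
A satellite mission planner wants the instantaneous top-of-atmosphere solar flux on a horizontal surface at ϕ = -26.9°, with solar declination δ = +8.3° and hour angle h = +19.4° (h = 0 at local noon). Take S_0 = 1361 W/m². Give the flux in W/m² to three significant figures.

cos θ_z = sin ϕ sin δ + cos ϕ cos δ cos h = -0.065312 + 0.832353 = 0.767041.
Flux = S_0 · cos θ_z = 1361 × 0.767041 = 1044 W/m².

1.04e+03 W/m²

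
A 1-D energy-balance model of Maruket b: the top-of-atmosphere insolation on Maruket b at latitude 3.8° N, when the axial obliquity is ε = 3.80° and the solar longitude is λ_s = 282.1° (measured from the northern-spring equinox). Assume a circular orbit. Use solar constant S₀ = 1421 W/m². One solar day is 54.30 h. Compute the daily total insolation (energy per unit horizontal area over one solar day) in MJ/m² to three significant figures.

87.4 MJ/m²

Solar declination: sin δ = sin ε · sin λ_s = sin 3.80° × sin 282.1° = -0.06480, so δ = -3.715°.
cos H₀ = −tan(+3.8°) tan(-3.715°) = 0.0043, H₀ = 1.5665 rad.
Bracket: H₀ sin φ sin δ + cos φ cos δ sin H₀ = 1.5665×0.06627×-0.06480 + 0.99780×0.99790×0.99999 = -0.006727 + 0.995695 = 0.988968.
Q̄ = (S₀/π) × [bracket] = (1421/π) × 0.988968 = 447.33 W/m².
Daily total = Q̄ × 54.30 h × 3600 s/h = 447.33 × 54.30 × 3600 / 10⁶ = 87.44 MJ/m².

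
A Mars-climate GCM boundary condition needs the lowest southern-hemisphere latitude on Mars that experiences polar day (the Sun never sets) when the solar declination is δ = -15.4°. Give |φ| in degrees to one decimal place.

Polar day requires cos H₀ = −tan φ tan δ ≤ −1, i.e. tan φ tan δ ≥ 1.
The boundary is |tan φ| · |tan δ| = 1, so |φ| = 90° − |δ| = 90° − 15.4° = 74.6° in the southern hemisphere.

|φ| = 74.6°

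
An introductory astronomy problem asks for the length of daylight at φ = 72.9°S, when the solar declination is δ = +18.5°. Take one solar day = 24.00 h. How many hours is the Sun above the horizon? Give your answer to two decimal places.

0.00 h

cos H₀ = −tan φ · tan δ = 1.0876 ≥ 1, so the Sun never rises (polar night) and H₀ = 0.
Daylight = 2H₀/(2π) × 24.00 h = (0.0000/π) × 24.00 = 0.00 h.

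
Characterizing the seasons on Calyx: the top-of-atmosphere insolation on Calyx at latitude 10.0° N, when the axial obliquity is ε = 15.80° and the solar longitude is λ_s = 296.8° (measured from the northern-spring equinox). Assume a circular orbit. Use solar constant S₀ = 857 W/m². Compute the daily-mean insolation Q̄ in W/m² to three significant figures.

Solar declination: sin δ = sin ε · sin λ_s = sin 15.80° × sin 296.8° = -0.24303, so δ = -14.066°.
cos H₀ = −tan(+10.0°) tan(-14.066°) = 0.0442, H₀ = 1.5266 rad.
Bracket: H₀ sin φ sin δ + cos φ cos δ sin H₀ = 1.5266×0.17365×-0.24303 + 0.98481×0.97002×0.99902 = -0.064426 + 0.954349 = 0.889923.
Q̄ = (S₀/π) × [bracket] = (857/π) × 0.889923 = 242.8 W/m².

Q̄ ≈ 243 W/m²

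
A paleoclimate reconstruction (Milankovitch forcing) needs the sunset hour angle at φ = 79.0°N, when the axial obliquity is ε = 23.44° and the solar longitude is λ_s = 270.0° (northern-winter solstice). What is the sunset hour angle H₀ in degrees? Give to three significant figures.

H₀ = 0.00°

Solar declination: sin δ = sin ε · sin λ_s = sin 23.44° × sin 270.0° = -0.39779, so δ = -23.440°.
cos H₀ = −tan φ · tan δ = 2.2305 ≥ 1, so the Sun never rises (polar night) and H₀ = 0.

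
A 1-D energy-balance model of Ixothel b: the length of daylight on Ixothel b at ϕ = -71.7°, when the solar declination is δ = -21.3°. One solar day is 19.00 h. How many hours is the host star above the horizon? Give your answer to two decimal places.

Sunrise equation: cos h₀ = −tan ϕ · tan δ = -1.1789 ≤ −1, so the host star never sets (polar day) and h₀ = π.
Daylight = 2h₀/(2π) × 19.00 h = (3.1416/π) × 19.00 = 19.00 h.

19.00 h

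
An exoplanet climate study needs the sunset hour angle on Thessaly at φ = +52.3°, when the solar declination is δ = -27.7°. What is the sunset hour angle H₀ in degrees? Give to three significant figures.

H₀ = 47.2°

cos H₀ = −tan φ · tan δ = −tan(+52.3°) × tan(-27.700°) = 0.6793, so H₀ = 0.8240 rad = 47.21°.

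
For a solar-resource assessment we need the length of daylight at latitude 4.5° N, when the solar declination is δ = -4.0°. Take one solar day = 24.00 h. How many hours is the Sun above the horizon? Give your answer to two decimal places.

11.96 h

cos h₀ = −tan ϕ · tan δ = −tan(+4.5°) × tan(-4.000°) = 0.0055, so h₀ = 1.5653 rad = 89.68°.
Daylight = 2h₀/(2π) × 24.00 h = (1.5653/π) × 24.00 = 11.96 h.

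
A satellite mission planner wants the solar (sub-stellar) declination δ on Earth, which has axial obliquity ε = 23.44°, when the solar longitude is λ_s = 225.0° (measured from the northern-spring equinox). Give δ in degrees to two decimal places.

sin δ = sin ε · sin λ_s = sin 23.44° × sin 225.0° = -0.281279.
δ = arcsin(-0.281279) = -16.34°.

δ = -16.34°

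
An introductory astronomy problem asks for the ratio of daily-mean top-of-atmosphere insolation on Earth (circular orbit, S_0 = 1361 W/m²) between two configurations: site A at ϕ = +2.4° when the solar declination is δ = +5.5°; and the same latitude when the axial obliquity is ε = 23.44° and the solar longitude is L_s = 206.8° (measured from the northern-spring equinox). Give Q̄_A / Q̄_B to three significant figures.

— Configuration A (ϕ=+2.4°):
cos h₀ = −tan(+2.4°) tan(+5.500°) = -0.0040, h₀ = 1.5748 rad.
Bracket: h₀ sin ϕ sin δ + cos ϕ cos δ sin h₀ = 1.5748×0.04188×0.09585 + 0.99912×0.99540×0.99999 = 0.006322 + 0.994514 = 1.000836.
Q̄ = (S_0/π) × [bracket] = (1361/π) × 1.000836 = 433.58 W/m².
— Configuration B (ϕ=+2.4°):
Solar declination: sin δ = sin ε · sin L_s = sin 23.44° × sin 206.8° = -0.17935, so δ = -10.332°.
cos h₀ = −tan(+2.4°) tan(-10.332°) = 0.0076, h₀ = 1.5632 rad.
Bracket: h₀ sin ϕ sin δ + cos ϕ cos δ sin h₀ = 1.5632×0.04188×-0.17935 + 0.99912×0.98378×0.99997 = -0.011741 + 0.982885 = 0.971144.
Q̄ = (S_0/π) × [bracket] = (1361/π) × 0.971144 = 420.72 W/m².
Ratio Q̄_A / Q̄_B = 433.58 / 420.72 = 1.031.

Q̄_A / Q̄_B ≈ 1.03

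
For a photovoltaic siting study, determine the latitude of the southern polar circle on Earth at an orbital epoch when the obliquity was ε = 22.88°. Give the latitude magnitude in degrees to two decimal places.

67.12°

The polar circle is the lowest latitude that experiences at least one full rotation of continuous darkness at the northern-summer solstice; it lies at |φ| = 90° − ε = 90° − 22.88° = 67.12°.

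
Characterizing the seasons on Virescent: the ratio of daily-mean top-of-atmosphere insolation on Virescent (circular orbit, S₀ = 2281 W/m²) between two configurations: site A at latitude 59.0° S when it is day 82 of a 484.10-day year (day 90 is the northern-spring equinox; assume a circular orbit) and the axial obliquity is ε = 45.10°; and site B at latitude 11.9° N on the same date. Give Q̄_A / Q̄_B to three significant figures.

— Configuration A (φ=-59.0°):
Solar longitude: λ_s = 360° × (82 − 90)/484.10 = -5.949°, i.e. -5.949° + 360° = 354.051°.
sin δ = sin 45.10° × sin 354.051° = -0.07342, so δ = -4.210°.
cos H₀ = −tan(-59.0°) tan(-4.210°) = -0.1225, H₀ = 1.6936 rad.
Bracket: H₀ sin φ sin δ + cos φ cos δ sin H₀ = 1.6936×-0.85717×-0.07342 + 0.51504×0.99730×0.99247 = 0.106584 + 0.509782 = 0.616366.
Q̄ = (S₀/π) × [bracket] = (2281/π) × 0.616366 = 447.52 W/m².
— Configuration B (φ=+11.9°):
cos H₀ = −tan(+11.9°) tan(-4.210°) = 0.0155, H₀ = 1.5553 rad.
Bracket: H₀ sin φ sin δ + cos φ cos δ sin H₀ = 1.5553×0.20620×-0.07342 + 0.97851×0.99730×0.99988 = -0.023546 + 0.975751 = 0.952205.
Q̄ = (S₀/π) × [bracket] = (2281/π) × 0.952205 = 691.36 W/m².
Ratio Q̄_A / Q̄_B = 447.52 / 691.36 = 0.6473.

Q̄_A / Q̄_B ≈ 0.647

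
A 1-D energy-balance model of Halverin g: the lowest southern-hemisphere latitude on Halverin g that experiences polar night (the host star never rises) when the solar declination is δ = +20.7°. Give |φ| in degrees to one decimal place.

|φ| = 69.3°

Polar night requires cos H₀ = −tan φ tan δ ≥ 1, i.e. tan φ tan δ ≤ −1.
The boundary is |tan φ| · |tan δ| = 1, so |φ| = 90° − |δ| = 90° − 20.7° = 69.3° in the southern hemisphere.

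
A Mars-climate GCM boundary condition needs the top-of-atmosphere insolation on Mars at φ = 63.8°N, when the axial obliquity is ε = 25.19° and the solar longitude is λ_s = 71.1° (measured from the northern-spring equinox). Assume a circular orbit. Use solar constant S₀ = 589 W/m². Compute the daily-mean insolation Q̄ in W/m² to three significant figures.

Solar declination: sin δ = sin ε · sin λ_s = sin 25.19° × sin 71.1° = 0.40267, so δ = +23.745°.
cos H₀ = −tan(+63.8°) tan(+23.745°) = -0.8940, H₀ = 2.6771 rad.
Bracket: H₀ sin φ sin δ + cos φ cos δ sin H₀ = 2.6771×0.89726×0.40267 + 0.44151×0.91534×0.44801 = 0.967235 + 0.181055 = 1.148290.
Q̄ = (S₀/π) × [bracket] = (589/π) × 1.148290 = 215.3 W/m².

Q̄ ≈ 215 W/m²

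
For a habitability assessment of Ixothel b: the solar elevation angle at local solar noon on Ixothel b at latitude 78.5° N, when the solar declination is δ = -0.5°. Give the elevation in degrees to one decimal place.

11.0°

At local noon the hour angle is zero, so the zenith angle equals |φ − δ| = |+78.5° − (-0.500°)| = 79.000°.
Elevation = 90° − 79.000° = 11.0°.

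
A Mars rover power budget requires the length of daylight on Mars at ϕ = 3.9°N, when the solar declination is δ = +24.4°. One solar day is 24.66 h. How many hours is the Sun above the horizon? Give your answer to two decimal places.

cos h₀ = −tan ϕ · tan δ = −tan(+3.9°) × tan(+24.400°) = -0.0309, so h₀ = 1.6017 rad = 91.77°.
Daylight = 2h₀/(2π) × 24.66 h = (1.6017/π) × 24.66 = 12.57 h.

12.57 h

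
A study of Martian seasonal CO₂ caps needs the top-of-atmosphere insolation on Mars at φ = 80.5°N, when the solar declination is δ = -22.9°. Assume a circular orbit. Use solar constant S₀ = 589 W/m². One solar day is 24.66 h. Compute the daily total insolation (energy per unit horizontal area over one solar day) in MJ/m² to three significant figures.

0.00 MJ/m²

cos H₀ = −tan(+80.5°) tan(-22.900°) = 2.5243 ≥ 1 ⇒ polar night, H₀ = 0 and Q̄ = 0.
Daily total = Q̄ × 24.66 h × 3600 s/h = 0.00 MJ/m².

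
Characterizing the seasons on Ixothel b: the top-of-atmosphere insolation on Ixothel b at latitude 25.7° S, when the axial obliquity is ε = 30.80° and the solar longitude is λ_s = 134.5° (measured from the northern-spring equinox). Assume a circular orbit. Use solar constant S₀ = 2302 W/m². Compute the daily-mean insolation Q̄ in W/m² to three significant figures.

Solar declination: sin δ = sin ε · sin λ_s = sin 30.80° × sin 134.5° = 0.36521, so δ = +21.421°.
cos H₀ = −tan(-25.7°) tan(+21.421°) = 0.1888, H₀ = 1.3808 rad.
Bracket: H₀ sin φ sin δ + cos φ cos δ sin H₀ = 1.3808×-0.43366×0.36521 + 0.90108×0.93092×0.98201 = -0.218687 + 0.823743 = 0.605056.
Q̄ = (S₀/π) × [bracket] = (2302/π) × 0.605056 = 443.4 W/m².

Q̄ ≈ 443 W/m²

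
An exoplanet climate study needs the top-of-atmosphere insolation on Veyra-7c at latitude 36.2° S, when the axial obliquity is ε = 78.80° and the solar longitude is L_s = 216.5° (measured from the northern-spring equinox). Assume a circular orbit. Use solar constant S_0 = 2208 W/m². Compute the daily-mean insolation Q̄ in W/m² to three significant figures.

Q̄ ≈ 906 W/m²

Solar declination: sin δ = sin ε · sin L_s = sin 78.80° × sin 216.5° = -0.58349, so δ = -35.697°.
cos h₀ = −tan(-36.2°) tan(-35.697°) = -0.5259, h₀ = 2.1245 rad.
Bracket: h₀ sin ϕ sin δ + cos ϕ cos δ sin h₀ = 2.1245×-0.59061×-0.58349 + 0.80696×0.81212×0.85058 = 0.732135 + 0.557426 = 1.289561.
Q̄ = (S_0/π) × [bracket] = (2208/π) × 1.289561 = 906.3 W/m².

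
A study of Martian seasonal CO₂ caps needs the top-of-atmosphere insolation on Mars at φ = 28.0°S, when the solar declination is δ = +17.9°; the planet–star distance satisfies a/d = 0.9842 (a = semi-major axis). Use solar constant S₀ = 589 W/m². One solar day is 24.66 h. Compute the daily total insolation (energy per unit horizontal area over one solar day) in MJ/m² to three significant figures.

cos H₀ = −tan(-28.0°) tan(+17.900°) = 0.1717, H₀ = 1.3982 rad.
Bracket: H₀ sin φ sin δ + cos φ cos δ sin H₀ = 1.3982×-0.46947×0.30736 + 0.88295×0.95159×0.98514 = -0.201755 + 0.827721 = 0.625966.
Inverse-square distance factor (a/d)² = 0.9842² = 0.968650.
Q̄ = (S₀/π) × 0.968650 × [bracket] = (589/π) × 0.968650 × 0.625966 = 113.68 W/m².
Daily total = Q̄ × 24.66 h × 3600 s/h = 113.68 × 24.66 × 3600 / 10⁶ = 10.09 MJ/m².

10.1 MJ/m²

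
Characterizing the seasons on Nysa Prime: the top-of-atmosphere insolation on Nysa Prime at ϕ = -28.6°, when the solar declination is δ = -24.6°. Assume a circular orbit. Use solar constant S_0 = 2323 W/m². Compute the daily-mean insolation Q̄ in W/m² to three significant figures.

cos h₀ = −tan(-28.6°) tan(-24.600°) = -0.2496, h₀ = 1.8231 rad.
Bracket: h₀ sin ϕ sin δ + cos ϕ cos δ sin h₀ = 1.8231×-0.47869×-0.41628 + 0.87798×0.90924×0.96834 = 0.363287 + 0.773021 = 1.136308.
Q̄ = (S_0/π) × [bracket] = (2323/π) × 1.136308 = 840.2 W/m².

Q̄ ≈ 840 W/m²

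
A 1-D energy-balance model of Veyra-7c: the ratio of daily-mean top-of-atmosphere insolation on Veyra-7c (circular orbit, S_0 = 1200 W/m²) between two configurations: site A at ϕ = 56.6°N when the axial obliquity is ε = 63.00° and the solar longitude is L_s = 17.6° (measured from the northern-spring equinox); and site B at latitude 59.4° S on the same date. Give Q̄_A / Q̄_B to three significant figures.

Q̄_A / Q̄_B ≈ 5.12

— Configuration A (ϕ=+56.6°):
Solar declination: sin δ = sin ε · sin L_s = sin 63.00° × sin 17.6° = 0.26941, so δ = +15.629°.
cos h₀ = −tan(+56.6°) tan(+15.629°) = -0.4243, h₀ = 2.0090 rad.
Bracket: h₀ sin ϕ sin δ + cos ϕ cos δ sin h₀ = 2.0090×0.83485×0.26941 + 0.55048×0.96302×0.90553 = 0.451858 + 0.480043 = 0.931901.
Q̄ = (S_0/π) × [bracket] = (1200/π) × 0.931901 = 355.96 W/m².
— Configuration B (ϕ=-59.4°):
cos h₀ = −tan(-59.4°) tan(+15.629°) = 0.4730, h₀ = 1.0781 rad.
Bracket: h₀ sin ϕ sin δ + cos ϕ cos δ sin h₀ = 1.0781×-0.86074×0.26941 + 0.50904×0.96302×0.88104 = -0.250003 + 0.431900 = 0.181897.
Q̄ = (S_0/π) × [bracket] = (1200/π) × 0.181897 = 69.480 W/m².
Ratio Q̄_A / Q̄_B = 355.96 / 69.480 = 5.123.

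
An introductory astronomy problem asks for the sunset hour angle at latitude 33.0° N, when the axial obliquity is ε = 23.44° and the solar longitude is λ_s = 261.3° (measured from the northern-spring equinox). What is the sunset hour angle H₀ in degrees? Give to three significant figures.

Solar declination: sin δ = sin ε · sin λ_s = sin 23.44° × sin 261.3° = -0.39321, so δ = -23.154°.
cos H₀ = −tan φ · tan δ = −tan(+33.0°) × tan(-23.154°) = 0.2777, so H₀ = 1.2894 rad = 73.88°.

H₀ = 73.9°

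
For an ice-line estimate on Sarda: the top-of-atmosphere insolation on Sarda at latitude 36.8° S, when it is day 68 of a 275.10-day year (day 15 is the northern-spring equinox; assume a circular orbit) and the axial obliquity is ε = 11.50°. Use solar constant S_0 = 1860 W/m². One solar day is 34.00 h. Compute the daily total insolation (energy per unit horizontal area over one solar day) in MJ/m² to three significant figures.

44.9 MJ/m²

Solar longitude: L_s = 360° × (68 − 15)/275.10 = 69.357°.
sin δ = sin 11.50° × sin 69.357° = 0.18657, so δ = +10.753°.
cos h₀ = −tan(-36.8°) tan(+10.753°) = 0.1421, h₀ = 1.4282 rad.
Bracket: h₀ sin ϕ sin δ + cos ϕ cos δ sin h₀ = 1.4282×-0.59902×0.18657 + 0.80073×0.98244×0.98986 = -0.159614 + 0.778692 = 0.619078.
Q̄ = (S_0/π) × [bracket] = (1860/π) × 0.619078 = 366.53 W/m².
Daily total = Q̄ × 34.00 h × 3600 s/h = 366.53 × 34.00 × 3600 / 10⁶ = 44.86 MJ/m².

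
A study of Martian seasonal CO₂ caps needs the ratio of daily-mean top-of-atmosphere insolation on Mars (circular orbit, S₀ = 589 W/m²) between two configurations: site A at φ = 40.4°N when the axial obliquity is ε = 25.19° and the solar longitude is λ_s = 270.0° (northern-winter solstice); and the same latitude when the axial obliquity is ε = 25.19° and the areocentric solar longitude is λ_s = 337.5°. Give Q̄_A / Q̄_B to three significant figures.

— Configuration A (φ=+40.4°):
Solar declination: sin δ = sin ε · sin λ_s = sin 25.19° × sin 270.0° = -0.42562, so δ = -25.190°.
cos H₀ = −tan(+40.4°) tan(-25.190°) = 0.4003, H₀ = 1.1590 rad.
Bracket: H₀ sin φ sin δ + cos φ cos δ sin H₀ = 1.1590×0.64812×-0.42562 + 0.76154×0.90490×0.91638 = -0.319713 + 0.631494 = 0.311781.
Q̄ = (S₀/π) × [bracket] = (589/π) × 0.311781 = 58.454 W/m².
— Configuration B (φ=+40.4°):
sin δ = sin 25.19° × sin 337.5° = -0.16288, so δ = -9.374°.
cos H₀ = −tan(+40.4°) tan(-9.374°) = 0.1405, H₀ = 1.4298 rad.
Bracket: H₀ sin φ sin δ + cos φ cos δ sin H₀ = 1.4298×0.64812×-0.16288 + 0.76154×0.98665×0.99008 = -0.150938 + 0.743920 = 0.592982.
Q̄ = (S₀/π) × [bracket] = (589/π) × 0.592982 = 111.17 W/m².
Ratio Q̄_A / Q̄_B = 58.454 / 111.17 = 0.5258.

Q̄_A / Q̄_B ≈ 0.526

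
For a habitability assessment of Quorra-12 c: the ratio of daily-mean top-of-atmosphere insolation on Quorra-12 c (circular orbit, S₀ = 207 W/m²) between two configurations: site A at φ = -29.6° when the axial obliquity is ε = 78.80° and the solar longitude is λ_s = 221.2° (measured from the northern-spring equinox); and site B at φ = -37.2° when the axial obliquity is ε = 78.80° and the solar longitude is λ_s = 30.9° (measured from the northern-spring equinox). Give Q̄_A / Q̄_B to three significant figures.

Q̄_A / Q̄_B ≈ 4.47

— Configuration A (φ=-29.6°):
Solar declination: sin δ = sin ε · sin λ_s = sin 78.80° × sin 221.2° = -0.64614, so δ = -40.252°.
cos H₀ = −tan(-29.6°) tan(-40.252°) = -0.4809, H₀ = 2.0725 rad.
Bracket: H₀ sin φ sin δ + cos φ cos δ sin H₀ = 2.0725×-0.49394×-0.64614 + 0.86949×0.76321×0.87675 = 0.661447 + 0.581814 = 1.243261.
Q̄ = (S₀/π) × [bracket] = (207/π) × 1.243261 = 81.919 W/m².
— Configuration B (φ=-37.2°):
Solar declination: sin δ = sin ε · sin λ_s = sin 78.80° × sin 30.9° = 0.50376, so δ = +30.249°.
cos H₀ = −tan(-37.2°) tan(+30.249°) = 0.4426, H₀ = 1.1123 rad.
Bracket: H₀ sin φ sin δ + cos φ cos δ sin H₀ = 1.1123×-0.60460×0.50376 + 0.79653×0.86384×0.89670 = -0.338777 + 0.616996 = 0.278219.
Q̄ = (S₀/π) × [bracket] = (207/π) × 0.278219 = 18.332 W/m².
Ratio Q̄_A / Q̄_B = 81.919 / 18.332 = 4.469.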